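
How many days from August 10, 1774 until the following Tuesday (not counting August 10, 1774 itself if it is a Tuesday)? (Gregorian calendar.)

6

Aug 10, 1774 is a Wednesday.
From Wednesday to the next Tuesday is 6 days.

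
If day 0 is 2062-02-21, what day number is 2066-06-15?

Feb 21, 2062 → Feb 21, 2063: 365 days.
Feb 21, 2063 → Feb 21, 2064: 365 days.
Feb 21, 2064 → Feb 21, 2065: 366 days (Feb 29, 2064 is in that span).
Feb 21, 2065 → Feb 21, 2066: 365 days.
Feb 21, 2066 → Mar 21, 2066: 28 days (February has 28).
Mar 21, 2066 → Apr 21, 2066: 31 days (March has 31).
Apr 21, 2066 → May 21, 2066: 30 days (April has 30).
May 21, 2066 → Jun 15, 2066: 25 days.
Total: 1575 days.

1575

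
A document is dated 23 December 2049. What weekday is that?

January 1, 2049 is a Friday.
Jan 1, 2049 → Feb 1, 2049: 31 days (January has 31).
Feb 1, 2049 → Mar 1, 2049: 28 days (February has 28).
Mar 1, 2049 → Apr 1, 2049: 31 days (March has 31).
Apr 1, 2049 → May 1, 2049: 30 days (April has 30).
May 1, 2049 → Jun 1, 2049: 31 days (May has 31).
Jun 1, 2049 → Jul 1, 2049: 30 days (June has 30).
Jul 1, 2049 → Aug 1, 2049: 31 days (July has 31).
Aug 1, 2049 → Sep 1, 2049: 31 days (August has 31).
Sep 1, 2049 → Oct 1, 2049: 30 days (September has 30).
Oct 1, 2049 → Nov 1, 2049: 31 days (October has 31).
Nov 1, 2049 → Dec 1, 2049: 30 days (November has 30).
Dec 1, 2049 → Dec 23, 2049: 22 days.
Total: 356 days.
356 mod 7 = 6, so Friday + 6 = Thursday.

Thursday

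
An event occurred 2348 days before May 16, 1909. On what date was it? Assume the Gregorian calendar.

−365 (one year) → May 16, 1908 (1983 left).
−366 (one year; includes Feb 29, 1908) → May 16, 1907 (1617 left).
−365 (one year) → May 16, 1906 (1252 left).
−365 (one year) → May 16, 1905 (887 left).
−365 (one year) → May 16, 1904 (522 left).
−366 (one year; includes Feb 29, 1904) → May 16, 1903 (156 left).
−16 → Apr 30, 1903 (end of Apr, 30 days; 140 left).
−30 → Mar 31, 1903 (end of Mar, 31 days; 110 left).
−31 → Feb 28, 1903 (end of Feb, 28 days; 79 left).
−28 → Jan 31, 1903 (end of Jan, 31 days; 51 left).
−31 → Dec 31, 1902 (end of Dec, 31 days; 20 left).
−20 → Dec 11, 1902.

December 11, 1902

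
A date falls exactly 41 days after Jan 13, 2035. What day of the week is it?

Friday

Jan 13, 2035 is a Saturday.
41 mod 7 = 6, so 41 days after a Saturday is Saturday + 6 = Friday.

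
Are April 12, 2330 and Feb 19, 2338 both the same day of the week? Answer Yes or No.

From Apr 12, 2330 to Feb 19, 2338 is 2870 days.
2870 mod 7 = 0, so they are the same weekday.
(Apr 12, 2330 is a Saturday; Feb 19, 2338 is a Saturday.)

Yes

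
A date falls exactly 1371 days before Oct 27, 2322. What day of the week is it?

Saturday

Oct 27, 2322 is a Friday.
1371 mod 7 = 6, so 1371 days before a Friday is Friday − 6 = Saturday.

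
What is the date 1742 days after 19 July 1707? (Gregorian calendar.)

+366 (one year; includes Feb 29, 1708) → Jul 19, 1708 (1376 left).
+365 (one year) → Jul 19, 1709 (1011 left).
+365 (one year) → Jul 19, 1710 (646 left).
+365 (one year) → Jul 19, 1711 (281 left).
Jul has 31 days: +13 → Aug 1, 1711 (268 left).
Aug has 31 days: +31 → Sep 1, 1711 (237 left).
Sep has 30 days: +30 → Oct 1, 1711 (207 left).
Oct has 31 days: +31 → Nov 1, 1711 (176 left).
Nov has 30 days: +30 → Dec 1, 1711 (146 left).
Dec has 31 days: +31 → Jan 1, 1712 (115 left).
Jan has 31 days: +31 → Feb 1, 1712 (84 left).
Feb has 29 days: +29 → Mar 1, 1712 (55 left).
Mar has 31 days: +31 → Apr 1, 1712 (24 left).
+24 → Apr 25, 1712.

April 25, 1712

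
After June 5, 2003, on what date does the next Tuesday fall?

Jun 5, 2003 is a Thursday.
From Thursday to the next Tuesday is 5 days.
Jun 5, 2003 + 5 = Jun 10, 2003.

June 10, 2003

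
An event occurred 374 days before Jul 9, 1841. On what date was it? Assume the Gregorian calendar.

−9 → Jun 30, 1841 (end of Jun, 30 days; 365 left).
−30 → May 31, 1841 (end of May, 31 days; 335 left).
−31 → Apr 30, 1841 (end of Apr, 30 days; 304 left).
−30 → Mar 31, 1841 (end of Mar, 31 days; 274 left).
−31 → Feb 28, 1841 (end of Feb, 28 days; 243 left).
−28 → Jan 31, 1841 (end of Jan, 31 days; 215 left).
−31 → Dec 31, 1840 (end of Dec, 31 days; 184 left).
−31 → Nov 30, 1840 (end of Nov, 30 days; 153 left).
−30 → Oct 31, 1840 (end of Oct, 31 days; 123 left).
−31 → Sep 30, 1840 (end of Sep, 30 days; 92 left).
−30 → Aug 31, 1840 (end of Aug, 31 days; 62 left).
−31 → Jul 31, 1840 (end of Jul, 31 days; 31 left).
−31 → Jun 30, 1840 (end of Jun, 30 days; 0 left).

June 30, 1840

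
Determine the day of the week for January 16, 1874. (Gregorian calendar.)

Doomsday rule: the anchor day for the 1800s is Friday. For year 74: 74÷12 = 6 r 2, and 2÷4 = 0, so 6+2+0 = 8.
Friday + 8 ≡ Saturday — that's 1874's doomsday.
In January the doomsday date is Jan 3 (1874 is not a leap year).
Jan 16 is 13 days after Jan 3; 13 mod 7 = 6, so Saturday + 6 = Friday.

Friday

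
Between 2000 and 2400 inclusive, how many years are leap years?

98

Multiples of 4 in [2000,2400]: 101.
Of those, multiples of 100: 5 (not leap unless ÷400).
Multiples of 400: 2.
Leap years = 101 − 5 + 2 = 98.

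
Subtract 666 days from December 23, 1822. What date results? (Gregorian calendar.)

−365 (one year) → Dec 23, 1821 (301 left).
−23 → Nov 30, 1821 (end of Nov, 30 days; 278 left).
−30 → Oct 31, 1821 (end of Oct, 31 days; 248 left).
−31 → Sep 30, 1821 (end of Sep, 30 days; 217 left).
−30 → Aug 31, 1821 (end of Aug, 31 days; 187 left).
−31 → Jul 31, 1821 (end of Jul, 31 days; 156 left).
−31 → Jun 30, 1821 (end of Jun, 30 days; 125 left).
−30 → May 31, 1821 (end of May, 31 days; 95 left).
−31 → Apr 30, 1821 (end of Apr, 30 days; 64 left).
−30 → Mar 31, 1821 (end of Mar, 31 days; 34 left).
−31 → Feb 28, 1821 (end of Feb, 28 days; 3 left).
−3 → Feb 25, 1821.

February 25, 1821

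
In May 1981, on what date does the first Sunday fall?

May 3, 1981

May 1, 1981 is a Friday.
The first Sunday is therefore May 3 (2 days later).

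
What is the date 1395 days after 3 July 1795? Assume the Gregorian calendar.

April 28, 1799

+366 (one year; includes Feb 29, 1796) → Jul 3, 1796 (1029 left).
+365 (one year) → Jul 3, 1797 (664 left).
+365 (one year) → Jul 3, 1798 (299 left).
Jul has 31 days: +29 → Aug 1, 1798 (270 left).
Aug has 31 days: +31 → Sep 1, 1798 (239 left).
Sep has 30 days: +30 → Oct 1, 1798 (209 left).
Oct has 31 days: +31 → Nov 1, 1798 (178 left).
Nov has 30 days: +30 → Dec 1, 1798 (148 left).
Dec has 31 days: +31 → Jan 1, 1799 (117 left).
Jan has 31 days: +31 → Feb 1, 1799 (86 left).
Feb has 28 days: +28 → Mar 1, 1799 (58 left).
Mar has 31 days: +31 → Apr 1, 1799 (27 left).
+27 → Apr 28, 1799.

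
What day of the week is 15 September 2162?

January 1, 2162 is a Friday.
Jan 1, 2162 → Feb 1, 2162: 31 days (January has 31).
Feb 1, 2162 → Mar 1, 2162: 28 days (February has 28).
Mar 1, 2162 → Apr 1, 2162: 31 days (March has 31).
Apr 1, 2162 → May 1, 2162: 30 days (April has 30).
May 1, 2162 → Jun 1, 2162: 31 days (May has 31).
Jun 1, 2162 → Jul 1, 2162: 30 days (June has 30).
Jul 1, 2162 → Aug 1, 2162: 31 days (July has 31).
Aug 1, 2162 → Sep 1, 2162: 31 days (August has 31).
Sep 1, 2162 → Sep 15, 2162: 14 days.
Total: 257 days.
257 mod 7 = 5, so Friday + 5 = Wednesday.

Wednesday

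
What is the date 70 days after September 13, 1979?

Sep has 30 days: +18 → Oct 1, 1979 (52 left).
Oct has 31 days: +31 → Nov 1, 1979 (21 left).
+21 → Nov 22, 1979.

November 22, 1979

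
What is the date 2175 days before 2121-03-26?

April 12, 2115

−365 (one year) → Mar 26, 2120 (1810 left).
−366 (one year; includes Feb 29, 2120) → Mar 26, 2119 (1444 left).
−365 (one year) → Mar 26, 2118 (1079 left).
−365 (one year) → Mar 26, 2117 (714 left).
−365 (one year) → Mar 26, 2116 (349 left).
−26 → Feb 29, 2116 (end of Feb, 29 days; 323 left).
−29 → Jan 31, 2116 (end of Jan, 31 days; 294 left).
−31 → Dec 31, 2115 (end of Dec, 31 days; 263 left).
−31 → Nov 30, 2115 (end of Nov, 30 days; 232 left).
−30 → Oct 31, 2115 (end of Oct, 31 days; 202 left).
−31 → Sep 30, 2115 (end of Sep, 30 days; 171 left).
−30 → Aug 31, 2115 (end of Aug, 31 days; 141 left).
−31 → Jul 31, 2115 (end of Jul, 31 days; 110 left).
−31 → Jun 30, 2115 (end of Jun, 30 days; 79 left).
−30 → May 31, 2115 (end of May, 31 days; 49 left).
−31 → Apr 30, 2115 (end of Apr, 30 days; 18 left).
−18 → Apr 12, 2115.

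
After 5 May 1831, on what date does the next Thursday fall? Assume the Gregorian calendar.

May 12, 1831

May 5, 1831 is a Thursday.
From Thursday to the next Thursday is 7 days.
May 5, 1831 + 7 = May 12, 1831.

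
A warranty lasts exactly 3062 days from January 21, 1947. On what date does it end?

+365 (one year) → Jan 21, 1948 (2697 left).
+366 (one year; includes Feb 29, 1948) → Jan 21, 1949 (2331 left).
+365 (one year) → Jan 21, 1950 (1966 left).
+365 (one year) → Jan 21, 1951 (1601 left).
+365 (one year) → Jan 21, 1952 (1236 left).
+366 (one year; includes Feb 29, 1952) → Jan 21, 1953 (870 left).
+365 (one year) → Jan 21, 1954 (505 left).
+365 (one year) → Jan 21, 1955 (140 left).
Jan has 31 days: +11 → Feb 1, 1955 (129 left).
Feb has 28 days: +28 → Mar 1, 1955 (101 left).
Mar has 31 days: +31 → Apr 1, 1955 (70 left).
Apr has 30 days: +30 → May 1, 1955 (40 left).
May has 31 days: +31 → Jun 1, 1955 (9 left).
+9 → Jun 10, 1955.

June 10, 1955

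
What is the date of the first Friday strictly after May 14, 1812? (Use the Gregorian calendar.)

May 15, 1812

May 14, 1812 is a Thursday.
From Thursday to the next Friday is 1 day.
May 14, 1812 + 1 = May 15, 1812.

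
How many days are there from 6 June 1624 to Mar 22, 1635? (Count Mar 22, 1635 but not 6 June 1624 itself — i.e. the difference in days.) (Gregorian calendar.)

Jun 6, 1624 → Jun 6, 1625: 365 days.
Jun 6, 1625 → Jun 6, 1626: 365 days.
Jun 6, 1626 → Jun 6, 1627: 365 days.
Jun 6, 1627 → Jun 6, 1628: 366 days (Feb 29, 1628 is in that span).
Jun 6, 1628 → Jun 6, 1629: 365 days.
Jun 6, 1629 → Jun 6, 1630: 365 days.
Jun 6, 1630 → Jun 6, 1631: 365 days.
Jun 6, 1631 → Jun 6, 1632: 366 days (Feb 29, 1632 is in that span).
Jun 6, 1632 → Jun 6, 1633: 365 days.
Jun 6, 1633 → Jun 6, 1634: 365 days.
Jun 6, 1634 → Jul 6, 1634: 30 days (June has 30).
Jul 6, 1634 → Aug 6, 1634: 31 days (July has 31).
Aug 6, 1634 → Sep 6, 1634: 31 days (August has 31).
Sep 6, 1634 → Oct 6, 1634: 30 days (September has 30).
Oct 6, 1634 → Nov 6, 1634: 31 days (October has 31).
Nov 6, 1634 → Dec 6, 1634: 30 days (November has 30).
Dec 6, 1634 → Jan 6, 1635: 31 days (December has 31).
Jan 6, 1635 → Feb 6, 1635: 31 days (January has 31).
Feb 6, 1635 → Mar 6, 1635: 28 days (February has 28).
Mar 6, 1635 → Mar 22, 1635: 16 days.
Total: 3941 days.

3941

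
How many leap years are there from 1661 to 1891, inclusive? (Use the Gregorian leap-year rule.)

Multiples of 4 in [1661,1891]: 57.
Of those, multiples of 100: 2 (not leap unless ÷400).
Multiples of 400: 0.
Leap years = 57 − 2 + 0 = 55.

55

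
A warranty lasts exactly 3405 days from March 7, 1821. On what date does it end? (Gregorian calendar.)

July 3, 1830

+365 (one year) → Mar 7, 1822 (3040 left).
+365 (one year) → Mar 7, 1823 (2675 left).
+366 (one year; includes Feb 29, 1824) → Mar 7, 1824 (2309 left).
+365 (one year) → Mar 7, 1825 (1944 left).
+365 (one year) → Mar 7, 1826 (1579 left).
+365 (one year) → Mar 7, 1827 (1214 left).
+366 (one year; includes Feb 29, 1828) → Mar 7, 1828 (848 left).
+365 (one year) → Mar 7, 1829 (483 left).
+365 (one year) → Mar 7, 1830 (118 left).
Mar has 31 days: +25 → Apr 1, 1830 (93 left).
Apr has 30 days: +30 → May 1, 1830 (63 left).
May has 31 days: +31 → Jun 1, 1830 (32 left).
Jun has 30 days: +30 → Jul 1, 1830 (2 left).
+2 → Jul 3, 1830.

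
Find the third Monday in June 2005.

June 20, 2005

June 1, 2005 is a Wednesday.
The first Monday is therefore June 6 (5 days later).
The third Monday is 6 + 2×7 = June 20.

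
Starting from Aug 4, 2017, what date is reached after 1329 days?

+365 (one year) → Aug 4, 2018 (964 left).
+365 (one year) → Aug 4, 2019 (599 left).
+366 (one year; includes Feb 29, 2020) → Aug 4, 2020 (233 left).
Aug has 31 days: +28 → Sep 1, 2020 (205 left).
Sep has 30 days: +30 → Oct 1, 2020 (175 left).
Oct has 31 days: +31 → Nov 1, 2020 (144 left).
Nov has 30 days: +30 → Dec 1, 2020 (114 left).
Dec has 31 days: +31 → Jan 1, 2021 (83 left).
Jan has 31 days: +31 → Feb 1, 2021 (52 left).
Feb has 28 days: +28 → Mar 1, 2021 (24 left).
+24 → Mar 25, 2021.

March 25, 2021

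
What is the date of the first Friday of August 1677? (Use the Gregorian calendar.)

August 6, 1677

August 1, 1677 is a Sunday.
The first Friday is therefore August 6 (5 days later).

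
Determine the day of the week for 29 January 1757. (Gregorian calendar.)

Saturday

Doomsday rule: the anchor day for the 1700s is Sunday. For year 57: 57÷12 = 4 r 9, and 9÷4 = 2, so 4+9+2 = 15.
Sunday + 15 ≡ Monday — that's 1757's doomsday.
In January the doomsday date is Jan 3 (1757 is not a leap year).
Jan 29 is 26 days after Jan 3; 26 mod 7 = 5, so Monday + 5 = Saturday.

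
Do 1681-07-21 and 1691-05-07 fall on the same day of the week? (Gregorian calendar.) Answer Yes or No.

From Jul 21, 1681 to May 7, 1691 is 3577 days.
3577 mod 7 = 0, so they are the same weekday.
(Jul 21, 1681 is a Monday; May 7, 1691 is a Monday.)

Yes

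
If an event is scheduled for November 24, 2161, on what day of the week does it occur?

Doomsday rule: the anchor day for the 2100s is Sunday. For year 61: 61÷12 = 5 r 1, and 1÷4 = 0, so 5+1+0 = 6.
Sunday + 6 ≡ Saturday — that's 2161's doomsday.
In November the doomsday date is Nov 7.
Nov 24 is 17 days after Nov 7; 17 mod 7 = 3, so Saturday + 3 = Tuesday.

Tuesday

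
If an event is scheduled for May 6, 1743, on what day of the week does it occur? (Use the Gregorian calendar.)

Doomsday rule: the anchor day for the 1700s is Sunday. For year 43: 43÷12 = 3 r 7, and 7÷4 = 1, so 3+7+1 = 11.
Sunday + 11 ≡ Thursday — that's 1743's doomsday.
In May the doomsday date is May 9.
May 6 is 3 days before May 9; 3 mod 7 = 3, so Thursday − 3 = Monday.

Monday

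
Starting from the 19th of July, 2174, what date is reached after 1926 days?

+365 (one year) → Jul 19, 2175 (1561 left).
+366 (one year; includes Feb 29, 2176) → Jul 19, 2176 (1195 left).
+365 (one year) → Jul 19, 2177 (830 left).
+365 (one year) → Jul 19, 2178 (465 left).
+365 (one year) → Jul 19, 2179 (100 left).
Jul has 31 days: +13 → Aug 1, 2179 (87 left).
Aug has 31 days: +31 → Sep 1, 2179 (56 left).
Sep has 30 days: +30 → Oct 1, 2179 (26 left).
+26 → Oct 27, 2179.

October 27, 2179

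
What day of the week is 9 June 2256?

Doomsday rule: the anchor day for the 2200s is Friday. For year 56: 56÷12 = 4 r 8, and 8÷4 = 2, so 4+8+2 = 14.
Friday + 14 ≡ Friday — that's 2256's doomsday.
In June the doomsday date is Jun 6.
Jun 9 is 3 days after Jun 6; 3 mod 7 = 3, so Friday + 3 = Monday.

Monday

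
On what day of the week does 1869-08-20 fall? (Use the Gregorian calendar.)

Friday

Doomsday rule: the anchor day for the 1800s is Friday. For year 69: 69÷12 = 5 r 9, and 9÷4 = 2, so 5+9+2 = 16.
Friday + 16 ≡ Sunday — that's 1869's doomsday.
In August the doomsday date is Aug 8.
Aug 20 is 12 days after Aug 8; 12 mod 7 = 5, so Sunday + 5 = Friday.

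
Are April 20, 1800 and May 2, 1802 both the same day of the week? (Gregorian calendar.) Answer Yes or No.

From Apr 20, 1800 to May 2, 1802 is 742 days.
742 mod 7 = 0, so they are the same weekday.
(Apr 20, 1800 is a Sunday; May 2, 1802 is a Sunday.)

Yes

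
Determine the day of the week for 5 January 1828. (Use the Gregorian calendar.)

January 1, 1828 is a Tuesday.
Jan 1, 1828 → Jan 5, 1828: 4 days.
Total: 4 days.
4 mod 7 = 4, so Tuesday + 4 = Saturday.

Saturday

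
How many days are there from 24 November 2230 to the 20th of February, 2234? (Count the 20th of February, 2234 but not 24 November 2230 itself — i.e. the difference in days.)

Nov 24, 2230 → Nov 24, 2231: 365 days.
Nov 24, 2231 → Nov 24, 2232: 366 days (Feb 29, 2232 is in that span).
Nov 24, 2232 → Nov 24, 2233: 365 days.
Nov 24, 2233 → Dec 24, 2233: 30 days (November has 30).
Dec 24, 2233 → Jan 24, 2234: 31 days (December has 31).
Jan 24, 2234 → Feb 20, 2234: 27 days.
Total: 1184 days.

1184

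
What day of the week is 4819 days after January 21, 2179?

Sunday

Jan 21, 2179 is a Thursday.
4819 mod 7 = 3, so 4819 days after a Thursday is Thursday + 3 = Sunday.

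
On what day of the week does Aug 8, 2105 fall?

Saturday

Doomsday rule: the anchor day for the 2100s is Sunday. For year 05: 5÷12 = 0 r 5, and 5÷4 = 1, so 0+5+1 = 6.
Sunday + 6 ≡ Saturday — that's 2105's doomsday.
In August the doomsday date is Aug 8.
Aug 8 is the doomsday itself: Saturday.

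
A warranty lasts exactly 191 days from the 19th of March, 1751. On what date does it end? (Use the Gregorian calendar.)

Mar has 31 days: +13 → Apr 1, 1751 (178 left).
Apr has 30 days: +30 → May 1, 1751 (148 left).
May has 31 days: +31 → Jun 1, 1751 (117 left).
Jun has 30 days: +30 → Jul 1, 1751 (87 left).
Jul has 31 days: +31 → Aug 1, 1751 (56 left).
Aug has 31 days: +31 → Sep 1, 1751 (25 left).
+25 → Sep 26, 1751.

September 26, 1751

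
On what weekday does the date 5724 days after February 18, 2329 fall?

First find the weekday of Feb 18, 2329. Doomsday rule: the anchor day for the 2300s is Wednesday. For year 29: 29÷12 = 2 r 5, and 5÷4 = 1, so 2+5+1 = 8.
Wednesday + 8 ≡ Thursday — that's 2329's doomsday.
In February the doomsday date is Feb 28 (2329 is not a leap year).
Feb 18 is 10 days before Feb 28; 10 mod 7 = 3, so Thursday − 3 = Monday.
5724 mod 7 = 5, so 5724 days after a Monday is Monday + 5 = Saturday.

Saturday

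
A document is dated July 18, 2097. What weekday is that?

Doomsday rule: the anchor day for the 2000s is Tuesday. For year 97: 97÷12 = 8 r 1, and 1÷4 = 0, so 8+1+0 = 9.
Tuesday + 9 ≡ Thursday — that's 2097's doomsday.
In July the doomsday date is Jul 11.
Jul 18 is 7 days after Jul 11; 7 mod 7 = 0, so Thursday + 0 = Thursday.

Thursday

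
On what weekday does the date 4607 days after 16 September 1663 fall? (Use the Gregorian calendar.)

Sep 16, 1663 is a Sunday.
4607 mod 7 = 1, so 4607 days after a Sunday is Sunday + 1 = Monday.

Monday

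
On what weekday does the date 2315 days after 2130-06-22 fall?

First find the weekday of Jun 22, 2130. Doomsday rule: the anchor day for the 2100s is Sunday. For year 30: 30÷12 = 2 r 6, and 6÷4 = 1, so 2+6+1 = 9.
Sunday + 9 ≡ Tuesday — that's 2130's doomsday.
In June the doomsday date is Jun 6.
Jun 22 is 16 days after Jun 6; 16 mod 7 = 2, so Tuesday + 2 = Thursday.
2315 mod 7 = 5, so 2315 days after a Thursday is Thursday + 5 = Tuesday.

Tuesday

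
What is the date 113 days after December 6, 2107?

Dec has 31 days: +26 → Jan 1, 2108 (87 left).
Jan has 31 days: +31 → Feb 1, 2108 (56 left).
Feb has 29 days: +29 → Mar 1, 2108 (27 left).
+27 → Mar 28, 2108.

March 28, 2108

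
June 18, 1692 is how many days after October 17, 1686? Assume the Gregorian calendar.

2071

Oct 17, 1686 → Oct 17, 1687: 365 days.
Oct 17, 1687 → Oct 17, 1688: 366 days (Feb 29, 1688 is in that span).
Oct 17, 1688 → Oct 17, 1689: 365 days.
Oct 17, 1689 → Oct 17, 1690: 365 days.
Oct 17, 1690 → Oct 17, 1691: 365 days.
Oct 17, 1691 → Nov 17, 1691: 31 days (October has 31).
Nov 17, 1691 → Dec 17, 1691: 30 days (November has 30).
Dec 17, 1691 → Jan 17, 1692: 31 days (December has 31).
Jan 17, 1692 → Feb 17, 1692: 31 days (January has 31).
Feb 17, 1692 → Mar 17, 1692: 29 days (February has 29).
Mar 17, 1692 → Apr 17, 1692: 31 days (March has 31).
Apr 17, 1692 → May 17, 1692: 30 days (April has 30).
May 17, 1692 → Jun 17, 1692: 31 days (May has 31).
Jun 17, 1692 → Jun 18, 1692: 1 days.
Total: 2071 days.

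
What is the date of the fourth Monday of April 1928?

April 1, 1928 is a Sunday.
The first Monday is therefore April 2 (1 days later).
The fourth Monday is 2 + 3×7 = April 23.

April 23, 1928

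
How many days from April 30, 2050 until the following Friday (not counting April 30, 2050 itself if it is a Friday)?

Apr 30, 2050 is a Saturday.
From Saturday to the next Friday is 6 days.

6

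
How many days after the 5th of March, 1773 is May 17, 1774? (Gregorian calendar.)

Mar 5, 1773 → Mar 5, 1774: 365 days.
Mar 5, 1774 → Apr 5, 1774: 31 days (March has 31).
Apr 5, 1774 → May 5, 1774: 30 days (April has 30).
May 5, 1774 → May 17, 1774: 12 days.
Total: 438 days.

438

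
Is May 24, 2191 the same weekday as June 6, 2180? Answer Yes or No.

From Jun 6, 2180 to May 24, 2191 is 4004 days.
4004 mod 7 = 0, so they are the same weekday.
(Jun 6, 2180 is a Tuesday; May 24, 2191 is a Tuesday.)

Yes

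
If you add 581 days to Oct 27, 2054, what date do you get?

May 30, 2056

+365 (one year) → Oct 27, 2055 (216 left).
Oct has 31 days: +5 → Nov 1, 2055 (211 left).
Nov has 30 days: +30 → Dec 1, 2055 (181 left).
Dec has 31 days: +31 → Jan 1, 2056 (150 left).
Jan has 31 days: +31 → Feb 1, 2056 (119 left).
Feb has 29 days: +29 → Mar 1, 2056 (90 left).
Mar has 31 days: +31 → Apr 1, 2056 (59 left).
Apr has 30 days: +30 → May 1, 2056 (29 left).
+29 → May 30, 2056.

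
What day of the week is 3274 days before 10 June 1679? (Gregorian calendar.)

Monday

First find the weekday of Jun 10, 1679. Doomsday rule: the anchor day for the 1600s is Tuesday. For year 79: 79÷12 = 6 r 7, and 7÷4 = 1, so 6+7+1 = 14.
Tuesday + 14 ≡ Tuesday — that's 1679's doomsday.
In June the doomsday date is Jun 6.
Jun 10 is 4 days after Jun 6; 4 mod 7 = 4, so Tuesday + 4 = Saturday.
3274 mod 7 = 5, so 3274 days before a Saturday is Saturday − 5 = Monday.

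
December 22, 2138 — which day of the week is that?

Monday

Doomsday rule: the anchor day for the 2100s is Sunday. For year 38: 38÷12 = 3 r 2, and 2÷4 = 0, so 3+2+0 = 5.
Sunday + 5 ≡ Friday — that's 2138's doomsday.
In December the doomsday date is Dec 12.
Dec 22 is 10 days after Dec 12; 10 mod 7 = 3, so Friday + 3 = Monday.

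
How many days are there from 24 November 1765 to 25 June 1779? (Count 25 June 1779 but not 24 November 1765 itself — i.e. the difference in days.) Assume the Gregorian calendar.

Nov 24, 1765 → Nov 24, 1766: 365 days.
Nov 24, 1766 → Nov 24, 1767: 365 days.
Nov 24, 1767 → Nov 24, 1768: 366 days (Feb 29, 1768 is in that span).
Nov 24, 1768 → Nov 24, 1769: 365 days.
Nov 24, 1769 → Nov 24, 1770: 365 days.
Nov 24, 1770 → Nov 24, 1771: 365 days.
Nov 24, 1771 → Nov 24, 1772: 366 days (Feb 29, 1772 is in that span).
Nov 24, 1772 → Nov 24, 1773: 365 days.
Nov 24, 1773 → Nov 24, 1774: 365 days.
Nov 24, 1774 → Nov 24, 1775: 365 days.
Nov 24, 1775 → Nov 24, 1776: 366 days (Feb 29, 1776 is in that span).
Nov 24, 1776 → Nov 24, 1777: 365 days.
Nov 24, 1777 → Nov 24, 1778: 365 days.
Nov 24, 1778 → Dec 24, 1778: 30 days (November has 30).
Dec 24, 1778 → Jan 24, 1779: 31 days (December has 31).
Jan 24, 1779 → Feb 24, 1779: 31 days (January has 31).
Feb 24, 1779 → Mar 24, 1779: 28 days (February has 28).
Mar 24, 1779 → Apr 24, 1779: 31 days (March has 31).
Apr 24, 1779 → May 24, 1779: 30 days (April has 30).
May 24, 1779 → Jun 24, 1779: 31 days (May has 31).
Jun 24, 1779 → Jun 25, 1779: 1 days.
Total: 4961 days.

4961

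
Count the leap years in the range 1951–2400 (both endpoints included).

Multiples of 4 in [1951,2400]: 113.
Of those, multiples of 100: 5 (not leap unless ÷400).
Multiples of 400: 2.
Leap years = 113 − 5 + 2 = 110.

110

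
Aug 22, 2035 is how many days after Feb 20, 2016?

7123

Feb 20, 2016 → Feb 20, 2017: 366 days (Feb 29, 2016 is in that span).
Feb 20, 2017 → Feb 20, 2018: 365 days.
Feb 20, 2018 → Feb 20, 2019: 365 days.
Feb 20, 2019 → Feb 20, 2020: 365 days.
Feb 20, 2020 → Feb 20, 2021: 366 days (Feb 29, 2020 is in that span).
Feb 20, 2021 → Feb 20, 2022: 365 days.
Feb 20, 2022 → Feb 20, 2023: 365 days.
Feb 20, 2023 → Feb 20, 2024: 365 days.
Feb 20, 2024 → Feb 20, 2025: 366 days (Feb 29, 2024 is in that span).
Feb 20, 2025 → Feb 20, 2026: 365 days.
Feb 20, 2026 → Feb 20, 2027: 365 days.
Feb 20, 2027 → Feb 20, 2028: 365 days.
Feb 20, 2028 → Feb 20, 2029: 366 days (Feb 29, 2028 is in that span).
Feb 20, 2029 → Feb 20, 2030: 365 days.
Feb 20, 2030 → Feb 20, 2031: 365 days.
Feb 20, 2031 → Feb 20, 2032: 365 days.
Feb 20, 2032 → Feb 20, 2033: 366 days (Feb 29, 2032 is in that span).
Feb 20, 2033 → Feb 20, 2034: 365 days.
Feb 20, 2034 → Feb 20, 2035: 365 days.
Feb 20, 2035 → Mar 20, 2035: 28 days (February has 28).
Mar 20, 2035 → Apr 20, 2035: 31 days (March has 31).
Apr 20, 2035 → May 20, 2035: 30 days (April has 30).
May 20, 2035 → Jun 20, 2035: 31 days (May has 31).
Jun 20, 2035 → Jul 20, 2035: 30 days (June has 30).
Jul 20, 2035 → Aug 20, 2035: 31 days (July has 31).
Aug 20, 2035 → Aug 22, 2035: 2 days.
Total: 7123 days.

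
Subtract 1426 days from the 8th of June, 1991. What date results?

July 13, 1987

−365 (one year) → Jun 8, 1990 (1061 left).
−365 (one year) → Jun 8, 1989 (696 left).
−365 (one year) → Jun 8, 1988 (331 left).
−8 → May 31, 1988 (end of May, 31 days; 323 left).
−31 → Apr 30, 1988 (end of Apr, 30 days; 292 left).
−30 → Mar 31, 1988 (end of Mar, 31 days; 262 left).
−31 → Feb 29, 1988 (end of Feb, 29 days; 231 left).
−29 → Jan 31, 1988 (end of Jan, 31 days; 202 left).
−31 → Dec 31, 1987 (end of Dec, 31 days; 171 left).
−31 → Nov 30, 1987 (end of Nov, 30 days; 140 left).
−30 → Oct 31, 1987 (end of Oct, 31 days; 110 left).
−31 → Sep 30, 1987 (end of Sep, 30 days; 79 left).
−30 → Aug 31, 1987 (end of Aug, 31 days; 49 left).
−31 → Jul 31, 1987 (end of Jul, 31 days; 18 left).
−18 → Jul 13, 1987.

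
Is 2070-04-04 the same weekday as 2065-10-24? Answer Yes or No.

From Oct 24, 2065 to Apr 4, 2070 is 1623 days.
1623 mod 7 = 6, so they are different weekdays.
(Oct 24, 2065 is a Saturday; Apr 4, 2070 is a Friday.)

No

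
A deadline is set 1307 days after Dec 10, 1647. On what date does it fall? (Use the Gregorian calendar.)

July 9, 1651

+366 (one year; includes Feb 29, 1648) → Dec 10, 1648 (941 left).
+365 (one year) → Dec 10, 1649 (576 left).
+365 (one year) → Dec 10, 1650 (211 left).
Dec has 31 days: +22 → Jan 1, 1651 (189 left).
Jan has 31 days: +31 → Feb 1, 1651 (158 left).
Feb has 28 days: +28 → Mar 1, 1651 (130 left).
Mar has 31 days: +31 → Apr 1, 1651 (99 left).
Apr has 30 days: +30 → May 1, 1651 (69 left).
May has 31 days: +31 → Jun 1, 1651 (38 left).
Jun has 30 days: +30 → Jul 1, 1651 (8 left).
+8 → Jul 9, 1651.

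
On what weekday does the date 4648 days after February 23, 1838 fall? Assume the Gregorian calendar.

Feb 23, 1838 is a Friday.
4648 mod 7 = 0, so 4648 days after a Friday is Friday + 0 = Friday.

Friday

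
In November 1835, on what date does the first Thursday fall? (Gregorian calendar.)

November 1, 1835 is a Sunday.
The first Thursday is therefore November 5 (4 days later).

November 5, 1835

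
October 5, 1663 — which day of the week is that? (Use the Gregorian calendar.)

Friday

Doomsday rule: the anchor day for the 1600s is Tuesday. For year 63: 63÷12 = 5 r 3, and 3÷4 = 0, so 5+3+0 = 8.
Tuesday + 8 ≡ Wednesday — that's 1663's doomsday.
In October the doomsday date is Oct 10.
Oct 5 is 5 days before Oct 10; 5 mod 7 = 5, so Wednesday − 5 = Friday.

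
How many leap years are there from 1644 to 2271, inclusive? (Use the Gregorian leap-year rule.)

Multiples of 4 in [1644,2271]: 157.
Of those, multiples of 100: 6 (not leap unless ÷400).
Multiples of 400: 1.
Leap years = 157 − 6 + 1 = 152.

152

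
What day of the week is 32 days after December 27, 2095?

Dec 27, 2095 is a Tuesday.
32 mod 7 = 4, so 32 days after a Tuesday is Tuesday + 4 = Saturday.

Saturday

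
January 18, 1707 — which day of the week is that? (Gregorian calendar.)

Doomsday rule: the anchor day for the 1700s is Sunday. For year 07: 7÷12 = 0 r 7, and 7÷4 = 1, so 0+7+1 = 8.
Sunday + 8 ≡ Monday — that's 1707's doomsday.
In January the doomsday date is Jan 3 (1707 is not a leap year).
Jan 18 is 15 days after Jan 3; 15 mod 7 = 1, so Monday + 1 = Tuesday.

Tuesday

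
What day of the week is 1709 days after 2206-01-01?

Thursday

First find the weekday of Jan 1, 2206. Doomsday rule: the anchor day for the 2200s is Friday. For year 06: 6÷12 = 0 r 6, and 6÷4 = 1, so 0+6+1 = 7.
Friday + 7 ≡ Friday — that's 2206's doomsday.
In January the doomsday date is Jan 3 (2206 is not a leap year).
Jan 1 is 2 days before Jan 3; 2 mod 7 = 2, so Friday − 2 = Wednesday.
1709 mod 7 = 1, so 1709 days after a Wednesday is Wednesday + 1 = Thursday.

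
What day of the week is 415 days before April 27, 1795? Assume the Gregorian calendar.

Saturday

First find the weekday of Apr 27, 1795. Doomsday rule: the anchor day for the 1700s is Sunday. For year 95: 95÷12 = 7 r 11, and 11÷4 = 2, so 7+11+2 = 20.
Sunday + 20 ≡ Saturday — that's 1795's doomsday.
In April the doomsday date is Apr 4.
Apr 27 is 23 days after Apr 4; 23 mod 7 = 2, so Saturday + 2 = Monday.
415 mod 7 = 2, so 415 days before a Monday is Monday − 2 = Saturday.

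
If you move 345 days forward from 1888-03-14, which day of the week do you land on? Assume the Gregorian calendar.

Friday

First find the weekday of Mar 14, 1888. Doomsday rule: the anchor day for the 1800s is Friday. For year 88: 88÷12 = 7 r 4, and 4÷4 = 1, so 7+4+1 = 12.
Friday + 12 ≡ Wednesday — that's 1888's doomsday.
In March the doomsday date is Mar 14.
Mar 14 is the doomsday itself: Wednesday.
345 mod 7 = 2, so 345 days after a Wednesday is Wednesday + 2 = Friday.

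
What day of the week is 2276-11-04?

Doomsday rule: the anchor day for the 2200s is Friday. For year 76: 76÷12 = 6 r 4, and 4÷4 = 1, so 6+4+1 = 11.
Friday + 11 ≡ Tuesday — that's 2276's doomsday.
In November the doomsday date is Nov 7.
Nov 4 is 3 days before Nov 7; 3 mod 7 = 3, so Tuesday − 3 = Saturday.

Saturday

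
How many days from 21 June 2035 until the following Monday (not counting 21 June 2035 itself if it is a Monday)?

Jun 21, 2035 is a Thursday.
From Thursday to the next Monday is 4 days.

4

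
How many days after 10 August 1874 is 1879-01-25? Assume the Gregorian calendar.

1629

Aug 10, 1874 → Aug 10, 1875: 365 days.
Aug 10, 1875 → Aug 10, 1876: 366 days (Feb 29, 1876 is in that span).
Aug 10, 1876 → Aug 10, 1877: 365 days.
Aug 10, 1877 → Aug 10, 1878: 365 days.
Aug 10, 1878 → Sep 10, 1878: 31 days (August has 31).
Sep 10, 1878 → Oct 10, 1878: 30 days (September has 30).
Oct 10, 1878 → Nov 10, 1878: 31 days (October has 31).
Nov 10, 1878 → Dec 10, 1878: 30 days (November has 30).
Dec 10, 1878 → Jan 10, 1879: 31 days (December has 31).
Jan 10, 1879 → Jan 25, 1879: 15 days.
Total: 1629 days.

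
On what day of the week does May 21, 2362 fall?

Monday

Doomsday rule: the anchor day for the 2300s is Wednesday. For year 62: 62÷12 = 5 r 2, and 2÷4 = 0, so 5+2+0 = 7.
Wednesday + 7 ≡ Wednesday — that's 2362's doomsday.
In May the doomsday date is May 9.
May 21 is 12 days after May 9; 12 mod 7 = 5, so Wednesday + 5 = Monday.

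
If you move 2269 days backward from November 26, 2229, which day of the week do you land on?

First find the weekday of Nov 26, 2229. Doomsday rule: the anchor day for the 2200s is Friday. For year 29: 29÷12 = 2 r 5, and 5÷4 = 1, so 2+5+1 = 8.
Friday + 8 ≡ Saturday — that's 2229's doomsday.
In November the doomsday date is Nov 7.
Nov 26 is 19 days after Nov 7; 19 mod 7 = 5, so Saturday + 5 = Thursday.
2269 mod 7 = 1, so 2269 days before a Thursday is Thursday − 1 = Wednesday.

Wednesday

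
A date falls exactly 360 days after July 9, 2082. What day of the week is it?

First find the weekday of Jul 9, 2082. Doomsday rule: the anchor day for the 2000s is Tuesday. For year 82: 82÷12 = 6 r 10, and 10÷4 = 2, so 6+10+2 = 18.
Tuesday + 18 ≡ Saturday — that's 2082's doomsday.
In July the doomsday date is Jul 11.
Jul 9 is 2 days before Jul 11; 2 mod 7 = 2, so Saturday − 2 = Thursday.
360 mod 7 = 3, so 360 days after a Thursday is Thursday + 3 = Sunday.

Sunday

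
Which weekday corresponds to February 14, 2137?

Doomsday rule: the anchor day for the 2100s is Sunday. For year 37: 37÷12 = 3 r 1, and 1÷4 = 0, so 3+1+0 = 4.
Sunday + 4 ≡ Thursday — that's 2137's doomsday.
In February the doomsday date is Feb 28 (2137 is not a leap year).
Feb 14 is 14 days before Feb 28; 14 mod 7 = 0, so Thursday − 0 = Thursday.

Thursday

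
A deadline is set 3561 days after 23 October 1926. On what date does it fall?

+365 (one year) → Oct 23, 1927 (3196 left).
+366 (one year; includes Feb 29, 1928) → Oct 23, 1928 (2830 left).
+365 (one year) → Oct 23, 1929 (2465 left).
+365 (one year) → Oct 23, 1930 (2100 left).
+365 (one year) → Oct 23, 1931 (1735 left).
+366 (one year; includes Feb 29, 1932) → Oct 23, 1932 (1369 left).
+365 (one year) → Oct 23, 1933 (1004 left).
+365 (one year) → Oct 23, 1934 (639 left).
+365 (one year) → Oct 23, 1935 (274 left).
Oct has 31 days: +9 → Nov 1, 1935 (265 left).
Nov has 30 days: +30 → Dec 1, 1935 (235 left).
Dec has 31 days: +31 → Jan 1, 1936 (204 left).
Jan has 31 days: +31 → Feb 1, 1936 (173 left).
Feb has 29 days: +29 → Mar 1, 1936 (144 left).
Mar has 31 days: +31 → Apr 1, 1936 (113 left).
Apr has 30 days: +30 → May 1, 1936 (83 left).
May has 31 days: +31 → Jun 1, 1936 (52 left).
Jun has 30 days: +30 → Jul 1, 1936 (22 left).
+22 → Jul 23, 1936.

July 23, 1936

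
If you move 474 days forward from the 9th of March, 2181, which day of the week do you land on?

Mar 9, 2181 is a Friday.
474 mod 7 = 5, so 474 days after a Friday is Friday + 5 = Wednesday.

Wednesday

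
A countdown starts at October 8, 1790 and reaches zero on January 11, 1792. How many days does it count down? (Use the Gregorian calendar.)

Oct 8, 1790 → Oct 8, 1791: 365 days.
Oct 8, 1791 → Nov 8, 1791: 31 days (October has 31).
Nov 8, 1791 → Dec 8, 1791: 30 days (November has 30).
Dec 8, 1791 → Jan 8, 1792: 31 days (December has 31).
Jan 8, 1792 → Jan 11, 1792: 3 days.
Total: 460 days.

460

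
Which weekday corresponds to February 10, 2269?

Wednesday

Doomsday rule: the anchor day for the 2200s is Friday. For year 69: 69÷12 = 5 r 9, and 9÷4 = 2, so 5+9+2 = 16.
Friday + 16 ≡ Sunday — that's 2269's doomsday.
In February the doomsday date is Feb 28 (2269 is not a leap year).
Feb 10 is 18 days before Feb 28; 18 mod 7 = 4, so Sunday − 4 = Wednesday.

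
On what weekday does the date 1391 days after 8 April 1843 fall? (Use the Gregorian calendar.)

Thursday

First find the weekday of Apr 8, 1843. Doomsday rule: the anchor day for the 1800s is Friday. For year 43: 43÷12 = 3 r 7, and 7÷4 = 1, so 3+7+1 = 11.
Friday + 11 ≡ Tuesday — that's 1843's doomsday.
In April the doomsday date is Apr 4.
Apr 8 is 4 days after Apr 4; 4 mod 7 = 4, so Tuesday + 4 = Saturday.
1391 mod 7 = 5, so 1391 days after a Saturday is Saturday + 5 = Thursday.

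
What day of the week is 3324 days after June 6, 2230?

First find the weekday of Jun 6, 2230. Doomsday rule: the anchor day for the 2200s is Friday. For year 30: 30÷12 = 2 r 6, and 6÷4 = 1, so 2+6+1 = 9.
Friday + 9 ≡ Sunday — that's 2230's doomsday.
In June the doomsday date is Jun 6.
Jun 6 is the doomsday itself: Sunday.
3324 mod 7 = 6, so 3324 days after a Sunday is Sunday + 6 = Saturday.

Saturday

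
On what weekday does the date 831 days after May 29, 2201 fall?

First find the weekday of May 29, 2201. Doomsday rule: the anchor day for the 2200s is Friday. For year 01: 1÷12 = 0 r 1, and 1÷4 = 0, so 0+1+0 = 1.
Friday + 1 ≡ Saturday — that's 2201's doomsday.
In May the doomsday date is May 9.
May 29 is 20 days after May 9; 20 mod 7 = 6, so Saturday + 6 = Friday.
831 mod 7 = 5, so 831 days after a Friday is Friday + 5 = Wednesday.

Wednesday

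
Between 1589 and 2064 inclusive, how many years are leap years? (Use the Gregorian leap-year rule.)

116

Multiples of 4 in [1589,2064]: 119.
Of those, multiples of 100: 5 (not leap unless ÷400).
Multiples of 400: 2.
Leap years = 119 − 5 + 2 = 116.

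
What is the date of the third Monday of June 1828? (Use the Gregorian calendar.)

June 16, 1828

June 1, 1828 is a Sunday.
The first Monday is therefore June 2 (1 days later).
The third Monday is 2 + 2×7 = June 16.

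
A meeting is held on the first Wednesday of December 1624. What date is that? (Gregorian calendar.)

December 4, 1624

December 1, 1624 is a Sunday.
The first Wednesday is therefore December 4 (3 days later).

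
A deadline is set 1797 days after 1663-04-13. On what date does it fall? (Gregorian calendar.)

+366 (one year; includes Feb 29, 1664) → Apr 13, 1664 (1431 left).
+365 (one year) → Apr 13, 1665 (1066 left).
+365 (one year) → Apr 13, 1666 (701 left).
+365 (one year) → Apr 13, 1667 (336 left).
Apr has 30 days: +18 → May 1, 1667 (318 left).
May has 31 days: +31 → Jun 1, 1667 (287 left).
Jun has 30 days: +30 → Jul 1, 1667 (257 left).
Jul has 31 days: +31 → Aug 1, 1667 (226 left).
Aug has 31 days: +31 → Sep 1, 1667 (195 left).
Sep has 30 days: +30 → Oct 1, 1667 (165 left).
Oct has 31 days: +31 → Nov 1, 1667 (134 left).
Nov has 30 days: +30 → Dec 1, 1667 (104 left).
Dec has 31 days: +31 → Jan 1, 1668 (73 left).
Jan has 31 days: +31 → Feb 1, 1668 (42 left).
Feb has 29 days: +29 → Mar 1, 1668 (13 left).
+13 → Mar 14, 1668.

March 14, 1668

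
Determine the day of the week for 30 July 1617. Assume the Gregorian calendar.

Sunday

Doomsday rule: the anchor day for the 1600s is Tuesday. For year 17: 17÷12 = 1 r 5, and 5÷4 = 1, so 1+5+1 = 7.
Tuesday + 7 ≡ Tuesday — that's 1617's doomsday.
In July the doomsday date is Jul 11.
Jul 30 is 19 days after Jul 11; 19 mod 7 = 5, so Tuesday + 5 = Sunday.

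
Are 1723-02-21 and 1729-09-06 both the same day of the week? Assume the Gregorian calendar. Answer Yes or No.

From Feb 21, 1723 to Sep 6, 1729 is 2389 days.
2389 mod 7 = 2, so they are different weekdays.
(Feb 21, 1723 is a Sunday; Sep 6, 1729 is a Tuesday.)

No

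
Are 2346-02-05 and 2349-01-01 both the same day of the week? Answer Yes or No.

No

From Feb 5, 2346 to Jan 1, 2349 is 1061 days.
1061 mod 7 = 4, so they are different weekdays.
(Feb 5, 2346 is a Tuesday; Jan 1, 2349 is a Saturday.)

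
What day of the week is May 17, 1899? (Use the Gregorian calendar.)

Doomsday rule: the anchor day for the 1800s is Friday. For year 99: 99÷12 = 8 r 3, and 3÷4 = 0, so 8+3+0 = 11.
Friday + 11 ≡ Tuesday — that's 1899's doomsday.
In May the doomsday date is May 9.
May 17 is 8 days after May 9; 8 mod 7 = 1, so Tuesday + 1 = Wednesday.

Wednesday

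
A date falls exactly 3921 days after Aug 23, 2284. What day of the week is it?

Sunday

First find the weekday of Aug 23, 2284. Doomsday rule: the anchor day for the 2200s is Friday. For year 84: 84÷12 = 7 r 0, and 0÷4 = 0, so 7+0+0 = 7.
Friday + 7 ≡ Friday — that's 2284's doomsday.
In August the doomsday date is Aug 8.
Aug 23 is 15 days after Aug 8; 15 mod 7 = 1, so Friday + 1 = Saturday.
3921 mod 7 = 1, so 3921 days after a Saturday is Saturday + 1 = Sunday.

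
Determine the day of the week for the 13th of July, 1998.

Doomsday rule: the anchor day for the 1900s is Wednesday. For year 98: 98÷12 = 8 r 2, and 2÷4 = 0, so 8+2+0 = 10.
Wednesday + 10 ≡ Saturday — that's 1998's doomsday.
In July the doomsday date is Jul 11.
Jul 13 is 2 days after Jul 11; 2 mod 7 = 2, so Saturday + 2 = Monday.

Monday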